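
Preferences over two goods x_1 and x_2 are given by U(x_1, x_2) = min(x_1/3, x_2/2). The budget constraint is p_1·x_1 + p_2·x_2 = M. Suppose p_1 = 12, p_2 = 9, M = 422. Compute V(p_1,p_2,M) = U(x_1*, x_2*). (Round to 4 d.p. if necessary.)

V = 7.8148

With perfect complements, no substitution: consume in ratio x_1:x_2 = 3:2.
Budget: p_1·x_1 + p_2·(2/3)·x_1 = M, so (3·p_1 + 2·p_2)·x_1 = 3·M.
Demand: x_1*(p_1,p_2,M) = 3·M/(3·p_1 + 2·p_2), x_2* = 2·M/(3·p_1 + 2·p_2).
Here 3·12 + 2·9 = 54, giving x_1* = 23.4444 and x_2* = 15.6296.
Utility at the optimum: U(23.4444, 15.6296) = 7.8148.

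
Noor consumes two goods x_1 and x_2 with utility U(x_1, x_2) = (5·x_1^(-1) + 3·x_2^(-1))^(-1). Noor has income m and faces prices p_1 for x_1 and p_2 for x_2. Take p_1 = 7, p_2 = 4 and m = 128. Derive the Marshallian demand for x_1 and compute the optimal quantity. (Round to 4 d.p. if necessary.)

x_1* = 11.5328

Substitute x_2 = (x_2/x_1)·x_1 into the budget: x_1* = m/(p_1 + p_2·(x_2/x_1)).
Numerically x_2/x_1 = 1.024695, so x_1* = 128/(7 + 4·1.024695) = 11.5328.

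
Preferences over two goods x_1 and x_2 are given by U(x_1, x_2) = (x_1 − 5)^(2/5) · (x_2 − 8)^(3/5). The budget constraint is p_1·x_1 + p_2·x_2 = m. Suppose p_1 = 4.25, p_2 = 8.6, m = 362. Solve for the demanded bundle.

This is Cobb-Douglas in (x_1−5, x_2−8): tangency gives 0.4·p_2·(x_2−8) = 0.6·p_1·(x_1−5).
Substituting into the budget: x_1* = 5 + 0.4·(m − 5·p_1 − 8·p_2)/p_1, and x_2* = 8 + 0.6·(…)/p_2.
Discretionary income = 362 − 5·4.25 − 8·8.6 = 271.95; x_1* = 5 + 0.4·271.95/4.25 = 30.5953; x_2* = 8 + 0.6·271.95/8.6 = 26.9733.

x_1* = 30.5953, x_2* = 26.9733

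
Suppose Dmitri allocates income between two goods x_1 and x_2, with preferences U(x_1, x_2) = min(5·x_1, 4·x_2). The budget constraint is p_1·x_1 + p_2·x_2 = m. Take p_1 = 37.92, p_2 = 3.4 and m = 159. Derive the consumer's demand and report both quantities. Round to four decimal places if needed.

x_1* = 3.7705, x_2* = 4.7131

With perfect complements, no substitution: consume in ratio x_1:x_2 = 4:5.
Budget: p_1·x_1 + p_2·(5/4)·x_1 = m, so (4·p_1 + 5·p_2)·x_1 = 4·m.
Demand: x_1*(p_1,p_2,m) = 4·m/(4·p_1 + 5·p_2), x_2* = 5·m/(4·p_1 + 5·p_2).
Here 4·37.92 + 5·3.4 = 168.68, giving x_1* = 3.7705 and x_2* = 4.7131.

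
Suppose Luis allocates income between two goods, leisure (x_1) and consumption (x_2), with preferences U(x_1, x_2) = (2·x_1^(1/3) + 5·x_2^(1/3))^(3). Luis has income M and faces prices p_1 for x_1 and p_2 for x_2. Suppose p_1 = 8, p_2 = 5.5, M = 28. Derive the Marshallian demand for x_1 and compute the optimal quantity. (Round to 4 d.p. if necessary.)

x_1* = 0.6069

MRS = MU_x_1/MU_x_2 = (2/5)·(x_2/x_1)^(2/3). Set equal to p_1/p_2.
Solve for the ratio: x_2/x_1 = [(5/2)·p_1/p_2]^(1.5).
Substitute x_2 = (x_2/x_1)·x_1 into the budget: x_1* = M/(p_1 + p_2·(x_2/x_1)).
Numerically x_2/x_1 = 6.934273, so x_1* = 28/(8 + 5.5·6.934273) = 0.6069.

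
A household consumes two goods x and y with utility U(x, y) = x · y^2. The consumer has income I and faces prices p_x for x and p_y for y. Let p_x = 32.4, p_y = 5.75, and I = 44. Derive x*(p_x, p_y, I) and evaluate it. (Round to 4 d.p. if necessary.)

x* = 0.4527

The MRS is (1/2)·y/x. Set MRS = p_x/p_y.
So p_y·y = 2·p_x·x; combined with the budget, a share 1/3 of income goes to x.
Demand: x*(p_x,p_y,I) = 1/3·I/p_x and y* = 2/3·I/p_y.
At p_x=32.4, p_y=5.75, I=44: x* = 1/3·44/32.4 = 0.4527.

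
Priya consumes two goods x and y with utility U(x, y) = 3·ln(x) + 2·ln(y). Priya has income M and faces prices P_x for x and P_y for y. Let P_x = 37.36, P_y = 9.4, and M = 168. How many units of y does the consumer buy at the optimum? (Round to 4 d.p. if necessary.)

y* = 7.1489

Tangency: MRS = (3/2)·y/x = P_x/P_y.
Rearranging, P_y·y = (2/3)·P_x·x. Substituting into the budget gives P_x·x·(1 + (2/3)) = M.
Demand: x*(P_x,P_y,M) = 0.6·M/P_x and y* = 0.4·M/P_y.
At P_x=37.36, P_y=9.4, M=168: y* = 0.4·168/9.4 = 7.1489.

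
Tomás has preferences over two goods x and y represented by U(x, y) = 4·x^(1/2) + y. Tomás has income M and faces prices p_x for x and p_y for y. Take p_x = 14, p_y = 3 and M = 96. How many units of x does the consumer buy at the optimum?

Utility is quasi-linear in y; the FOC for x is 2/√x = p_x/p_y.
Thus x* = (2·p_y/p_x)² — independent of M — with the rest of income spent on y.
Plugging in: x* = (2·3/14)² = 0.1837.

x* = 0.1837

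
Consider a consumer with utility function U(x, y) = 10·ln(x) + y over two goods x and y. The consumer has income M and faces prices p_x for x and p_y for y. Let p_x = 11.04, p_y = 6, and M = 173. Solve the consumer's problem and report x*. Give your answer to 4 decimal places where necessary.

MU_x = 10/x, MU_y = 1. Tangency: 10/x = p_x/p_y.
So x*(p_x,p_y) = 10·p_y/p_x, independent of income; and y* = (M − 10·p_y)/p_y.
At the given prices: x* = 10·6/11.04 = 5.4348.

x* = 5.4348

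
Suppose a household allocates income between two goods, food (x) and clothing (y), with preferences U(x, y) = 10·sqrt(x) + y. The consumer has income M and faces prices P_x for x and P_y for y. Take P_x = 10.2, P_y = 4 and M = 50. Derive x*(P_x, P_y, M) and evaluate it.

Solve: √x = 5·P_y/P_x, so x*(P_x,P_y) = (5·P_y/P_x)², and y* = (M − P_x·x*)/P_y.
Plugging in: x* = (5·4/10.2)² = 3.8447.

x* = 3.8447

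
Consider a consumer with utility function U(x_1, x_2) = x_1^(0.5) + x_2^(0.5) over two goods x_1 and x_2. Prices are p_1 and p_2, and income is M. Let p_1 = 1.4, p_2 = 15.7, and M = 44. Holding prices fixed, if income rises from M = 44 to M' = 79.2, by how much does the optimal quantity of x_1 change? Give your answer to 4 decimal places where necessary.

Δx_1* = 23.0844

Numerically x_2/x_1 = 0.007952, so x_1* = 44/(1.4 + 15.7·0.007952) = 28.8555.
At M' = 79.2: x_1* = 51.9398. Change: 51.9398 − 28.8555 = 23.0844.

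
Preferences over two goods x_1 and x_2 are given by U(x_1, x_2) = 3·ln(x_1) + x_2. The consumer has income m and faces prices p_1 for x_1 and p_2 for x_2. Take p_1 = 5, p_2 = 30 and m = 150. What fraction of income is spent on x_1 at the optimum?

share on x_1 = 0.6

So x_1*(p_1,p_2) = 3·p_2/p_1, independent of income; and x_2* = (m − 3·p_2)/p_2.
At the given prices: x_1* = 3·30/5 = 18, and x_2* = 2.
Expenditure on x_1: 5·18 = 90; share = 0.6.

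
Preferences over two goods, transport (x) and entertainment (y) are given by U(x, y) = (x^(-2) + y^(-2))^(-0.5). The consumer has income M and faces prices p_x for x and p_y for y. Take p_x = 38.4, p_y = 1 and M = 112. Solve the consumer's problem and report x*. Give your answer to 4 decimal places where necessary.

x* = 2.6811

MRS = MU_x/MU_y = (y/x)^(3). Set equal to p_x/p_y.
Hence y/x = (p_x/p_y)^(1/(3)), i.e. raised to the 1/3 power.
Substitute y = (y/x)·x into the budget: x* = M/(p_x + p_y·(y/x)).
Numerically y/x = 3.373731, so x* = 112/(38.4 + 1·3.373731) = 2.6811.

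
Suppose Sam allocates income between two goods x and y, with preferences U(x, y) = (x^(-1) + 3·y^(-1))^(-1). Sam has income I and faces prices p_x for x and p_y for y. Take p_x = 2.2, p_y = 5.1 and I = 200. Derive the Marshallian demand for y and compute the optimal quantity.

From the CES first-order condition, (1/3)·(y/x)^(2) = p_x/p_y.
Solve for the ratio: y/x = [3·p_x/p_y]^(0.5).
Substitute y = (y/x)·x into the budget: x* = I/(p_x + p_y·(y/x)).
Numerically y/x = 1.137593, so x* = 200/(2.2 + 5.1·1.137593) = 24.9946 and y* = 1.137593·24.9946 = 28.4337.

y* = 28.4337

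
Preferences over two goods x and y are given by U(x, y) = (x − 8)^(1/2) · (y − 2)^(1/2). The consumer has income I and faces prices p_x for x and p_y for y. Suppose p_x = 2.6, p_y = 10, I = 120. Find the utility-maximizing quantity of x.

x* = 23.2308

Let x' = x−8, y' = y−2. MRS = y'/x' = p_x/p_y.
After buying the subsistence bundle (8, 2), a share 0.5 of the remaining income goes to x: x* = 8 + 0.5·(I − 8p_x − 2p_y)/p_x.
Discretionary income = 120 − 8·2.6 − 2·10 = 79.2; x* = 8 + 0.5·79.2/2.6 = 23.2308.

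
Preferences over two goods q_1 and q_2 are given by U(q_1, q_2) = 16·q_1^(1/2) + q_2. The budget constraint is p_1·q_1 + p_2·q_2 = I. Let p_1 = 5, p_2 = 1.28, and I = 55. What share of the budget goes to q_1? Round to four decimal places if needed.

Set MRS = p_1/p_2: 8·q_1^(−1/2) = p_1/p_2.
Thus q_1* = (8·p_2/p_1)² — independent of I — with the rest of income spent on q_2.
Plugging in: q_1* = (8·1.28/5)² = 4.1943, q_2* = 26.5847.
Expenditure on q_1: 5·4.1943 = 20.9715; share = 0.3813.

share on q_1 = 0.3813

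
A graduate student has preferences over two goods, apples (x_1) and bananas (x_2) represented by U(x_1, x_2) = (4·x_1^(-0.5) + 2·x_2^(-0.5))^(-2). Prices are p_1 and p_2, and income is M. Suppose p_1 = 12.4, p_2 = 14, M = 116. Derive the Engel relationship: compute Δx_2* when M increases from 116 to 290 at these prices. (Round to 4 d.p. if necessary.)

Δx_2* = 4.9232

From the CES first-order condition, 2·(x_2/x_1)^(1.5) = p_1/p_2.
Hence x_2/x_1 = ((1/2)·p_1/p_2)^(1/(1.5)), i.e. raised to the 2/3 power.
Substitute x_2 = (x_2/x_1)·x_1 into the budget: x_1* = M/(p_1 + p_2·(x_2/x_1)).
Numerically x_2/x_1 = 0.581, so x_1* = 116/(12.4 + 14·0.581) = 5.6492 and x_2* = 0.581·5.6492 = 3.2822.
At M' = 290: x_2* = 8.2054. Change: 8.2054 − 3.2822 = 4.9232.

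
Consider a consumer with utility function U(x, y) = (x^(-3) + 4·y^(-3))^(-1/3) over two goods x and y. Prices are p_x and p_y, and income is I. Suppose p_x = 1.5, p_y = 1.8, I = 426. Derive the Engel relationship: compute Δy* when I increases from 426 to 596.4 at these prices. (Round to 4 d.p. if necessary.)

Δy* = 58.5542

MRS = MU_x/MU_y = (1/4)·(y/x)^(4). Set equal to p_x/p_y.
Hence y/x = (4·p_x/p_y)^(1/(4)), i.e. raised to the 0.25 power.
Substitute y = (y/x)·x into the budget: x* = I/(p_x + p_y·(y/x)).
Numerically y/x = 1.3512, so x* = 426/(1.5 + 1.8·1.3512) = 108.3374 and y* = 1.3512·108.3374 = 146.3855.
At I' = 596.4: y* = 204.9397. Change: 204.9397 − 146.3855 = 58.5542.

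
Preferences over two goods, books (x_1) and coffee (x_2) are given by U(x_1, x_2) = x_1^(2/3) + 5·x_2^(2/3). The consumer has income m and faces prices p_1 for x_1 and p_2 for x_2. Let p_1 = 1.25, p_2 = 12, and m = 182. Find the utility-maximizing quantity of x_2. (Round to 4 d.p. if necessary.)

MU_x_1 ∝ x_1^(-1/3), MU_x_2 ∝ 5·x_2^(-1/3), so MRS = (1/5)·(x_2/x_1)^(1/3) = p_1/p_2.
Solve for the ratio: x_2/x_1 = [5·p_1/p_2]^(3).
With the ratio pinned down, the budget gives x_1* = m/(p_1 + p_2·(x_2/x_1)) and x_2* = (x_2/x_1)·x_1*.
Numerically x_2/x_1 = 0.141285, so x_1* = 182/(1.25 + 12·0.141285) = 61.7908 and x_2* = 0.141285·61.7908 = 8.7301.

x_2* = 8.7301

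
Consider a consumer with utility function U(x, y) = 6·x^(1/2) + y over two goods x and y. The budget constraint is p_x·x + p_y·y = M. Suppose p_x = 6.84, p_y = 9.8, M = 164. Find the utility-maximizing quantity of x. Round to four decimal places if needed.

MU_x = 3/√x, MU_y = 1. Tangency: 3/√x = p_x/p_y.
Solve: √x = 3·p_y/p_x, so x*(p_x,p_y) = (3·p_y/p_x)², and y* = (M − p_x·x*)/p_y.
Plugging in: x* = (3·9.8/6.84)² = 18.4749.

x* = 18.4749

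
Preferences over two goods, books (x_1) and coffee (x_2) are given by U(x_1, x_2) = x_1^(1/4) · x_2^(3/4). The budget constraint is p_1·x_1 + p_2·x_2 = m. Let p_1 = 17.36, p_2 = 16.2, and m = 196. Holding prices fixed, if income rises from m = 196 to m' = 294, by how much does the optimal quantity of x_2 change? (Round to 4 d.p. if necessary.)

Demand: x_1*(p_1,p_2,m) = 0.25·m/p_1 and x_2* = 0.75·m/p_2.
At p_1=17.36, p_2=16.2, m=196: x_2* = 0.75·196/16.2 = 9.0741.
At m' = 294: x_2* = 13.6111. Change: 13.6111 − 9.0741 = 4.537.

Δx_2* = 4.537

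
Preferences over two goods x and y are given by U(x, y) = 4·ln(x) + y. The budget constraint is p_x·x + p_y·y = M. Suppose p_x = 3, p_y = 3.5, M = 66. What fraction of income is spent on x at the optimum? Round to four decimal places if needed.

share on x = 0.2121

Set MRS = p_x/p_y: (4/x)/1 = p_x/p_y.
So x*(p_x,p_y) = 4·p_y/p_x, independent of income; and y* = (M − 4·p_y)/p_y.
At the given prices: x* = 4·3.5/3 = 4.6667, and y* = 14.8571.
Expenditure on x: 3·4.6667 = 14; share = 0.2121.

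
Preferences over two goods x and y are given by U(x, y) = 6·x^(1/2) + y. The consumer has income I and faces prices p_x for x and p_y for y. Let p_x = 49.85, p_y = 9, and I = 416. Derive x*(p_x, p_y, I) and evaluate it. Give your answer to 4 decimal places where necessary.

x* = 0.2934

Solve: √x = 3·p_y/p_x, so x*(p_x,p_y) = (3·p_y/p_x)², and y* = (I − p_x·x*)/p_y.
Plugging in: x* = (3·9/49.85)² = 0.2934.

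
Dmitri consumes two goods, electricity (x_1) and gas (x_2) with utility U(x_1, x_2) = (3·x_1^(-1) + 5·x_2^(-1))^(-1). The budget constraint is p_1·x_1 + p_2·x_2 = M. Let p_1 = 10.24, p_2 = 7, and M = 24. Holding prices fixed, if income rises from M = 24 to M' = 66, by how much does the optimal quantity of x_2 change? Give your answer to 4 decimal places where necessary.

Δx_2* = 3.0978

MU_x_1 ∝ 3·x_1^(-2), MU_x_2 ∝ 5·x_2^(-2), so MRS = (3/5)·(x_2/x_1)^(2) = p_1/p_2.
Hence x_2/x_1 = ((5/3)·p_1/p_2)^(1/(2)), i.e. raised to the 0.5 power.
Substitute x_2 = (x_2/x_1)·x_1 into the budget: x_1* = M/(p_1 + p_2·(x_2/x_1)).
Numerically x_2/x_1 = 1.56144, so x_1* = 24/(10.24 + 7·1.56144) = 1.1337 and x_2* = 1.56144·1.1337 = 1.7702.
At M' = 66: x_2* = 4.868. Change: 4.868 − 1.7702 = 3.0978.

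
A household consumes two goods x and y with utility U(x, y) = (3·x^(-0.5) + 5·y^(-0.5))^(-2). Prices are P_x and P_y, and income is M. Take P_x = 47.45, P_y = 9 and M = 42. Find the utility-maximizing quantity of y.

y* = 2.0851

MRS = MU_x/MU_y = (3/5)·(y/x)^(1.5). Set equal to P_x/P_y.
Solve for the ratio: y/x = [(5/3)·P_x/P_y]^(2/3).
Substitute y = (y/x)·x into the budget: x* = M/(P_x + P_y·(y/x)).
Numerically y/x = 4.258222, so x* = 42/(47.45 + 9·4.258222) = 0.4897 and y* = 4.258222·0.4897 = 2.0851.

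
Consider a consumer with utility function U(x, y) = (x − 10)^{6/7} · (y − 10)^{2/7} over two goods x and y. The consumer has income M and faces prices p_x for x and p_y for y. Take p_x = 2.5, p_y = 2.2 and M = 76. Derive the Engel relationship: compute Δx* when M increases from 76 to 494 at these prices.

Let x' = x−10, y' = y−10. MRS = 3·y'/x' = p_x/p_y.
After buying the subsistence bundle (10, 10), a share 0.75 of the remaining income goes to x: x* = 10 + 0.75·(M − 10p_x − 10p_y)/p_x.
Discretionary income = 76 − 10·2.5 − 10·2.2 = 29; x* = 10 + 0.75·29/2.5 = 18.7.
At M' = 494: x* = 144.1. Change: 144.1 − 18.7 = 125.4.

Δx* = 125.4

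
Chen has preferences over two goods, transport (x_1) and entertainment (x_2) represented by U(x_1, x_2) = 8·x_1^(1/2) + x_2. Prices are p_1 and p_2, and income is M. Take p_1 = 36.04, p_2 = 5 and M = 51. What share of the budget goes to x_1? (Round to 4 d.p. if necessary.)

MU_x_1 = 4/√x_1, MU_x_2 = 1. Tangency: 4/√x_1 = p_1/p_2.
Thus x_1* = (4·p_2/p_1)² — independent of M — with the rest of income spent on x_2.
Plugging in: x_1* = (4·5/36.04)² = 0.308, x_2* = 7.9802.
Expenditure on x_1: 36.04·0.308 = 11.0988; share = 0.2176.

share on x_1 = 0.2176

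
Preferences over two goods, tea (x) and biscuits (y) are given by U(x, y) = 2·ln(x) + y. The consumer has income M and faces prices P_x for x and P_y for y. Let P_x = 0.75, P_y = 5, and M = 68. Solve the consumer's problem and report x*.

x* = 13.3333

MU_x = 2/x, MU_y = 1. Tangency: 2/x = P_x/P_y.
So x*(P_x,P_y) = 2·P_y/P_x, independent of income; and y* = (M − 2·P_y)/P_y.
At the given prices: x* = 2·5/0.75 = 13.3333.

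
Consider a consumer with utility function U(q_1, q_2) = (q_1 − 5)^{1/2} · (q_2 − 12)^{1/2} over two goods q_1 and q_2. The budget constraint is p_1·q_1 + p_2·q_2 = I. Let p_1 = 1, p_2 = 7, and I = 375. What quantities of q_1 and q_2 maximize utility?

q_1* = 148, q_2* = 32.4286

Let q_1' = q_1−5, q_2' = q_2−12. MRS = q_2'/q_1' = p_1/p_2.
Substituting into the budget: q_1* = 5 + 0.5·(I − 5·p_1 − 12·p_2)/p_1, and q_2* = 12 + 0.5·(…)/p_2.
Discretionary income = 375 − 5·1 − 12·7 = 286; q_1* = 5 + 0.5·286/1 = 148; q_2* = 12 + 0.5·286/7 = 32.4286.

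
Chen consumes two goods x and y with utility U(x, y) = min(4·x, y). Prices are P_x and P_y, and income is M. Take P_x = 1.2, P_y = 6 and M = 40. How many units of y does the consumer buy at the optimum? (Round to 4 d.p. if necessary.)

y* = 6.3492

With perfect complements, no substitution: consume in ratio x:y = 1:4.
Budget: P_x·x + P_y·4·x = M, so (P_x + 4·P_y)·x = M.
Demand: x*(P_x,P_y,M) = M/(P_x + 4·P_y), y* = 4·M/(P_x + 4·P_y).
Here 1.2 + 4·6 = 25.2, giving y* = 6.3492.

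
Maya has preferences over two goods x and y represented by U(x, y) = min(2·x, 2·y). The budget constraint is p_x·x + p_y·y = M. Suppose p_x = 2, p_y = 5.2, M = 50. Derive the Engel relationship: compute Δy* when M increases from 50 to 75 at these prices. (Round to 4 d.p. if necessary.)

Δy* = 3.4722

Leontief preferences: the optimum is at the kink where x/2 = y/2, i.e. y = x.
Budget: p_x·x + p_y·x = M, so (2·p_x + 2·p_y)·x = 2·M.
Demand: x*(p_x,p_y,M) = 2·M/(2·p_x + 2·p_y), y* = 2·M/(2·p_x + 2·p_y).
Here 2·2 + 2·5.2 = 14.4, giving y* = 6.9444.
At M' = 75: y* = 10.4167. Change: 10.4167 − 6.9444 = 3.4722.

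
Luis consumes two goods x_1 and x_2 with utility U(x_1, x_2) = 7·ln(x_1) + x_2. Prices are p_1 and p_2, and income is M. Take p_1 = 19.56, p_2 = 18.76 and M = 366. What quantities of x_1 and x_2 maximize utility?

MU_x_1 = 7/x_1, MU_x_2 = 1. Tangency: 7/x_1 = p_1/p_2.
So x_1*(p_1,p_2) = 7·p_2/p_1, independent of income; and x_2* = (M − 7·p_2)/p_2.
At the given prices: x_1* = 7·18.76/19.56 = 6.7137, and x_2* = 12.5096.

x_1* = 6.7137, x_2* = 12.5096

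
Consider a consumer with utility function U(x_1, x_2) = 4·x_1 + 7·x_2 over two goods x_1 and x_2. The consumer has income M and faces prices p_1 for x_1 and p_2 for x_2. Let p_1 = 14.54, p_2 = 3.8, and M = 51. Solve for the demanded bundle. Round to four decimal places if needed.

Perfect substitutes: compare marginal utility per dollar. 4/p_1 vs 7/p_2 → 0.2751 vs 1.8421.
x_2 gives more utility per dollar, so spend all income on x_2: x_2* = M/p_2, x_1* = 0.
Numerically: x_1* = 0, x_2* = 13.4211.

x_1* = 0, x_2* = 13.4211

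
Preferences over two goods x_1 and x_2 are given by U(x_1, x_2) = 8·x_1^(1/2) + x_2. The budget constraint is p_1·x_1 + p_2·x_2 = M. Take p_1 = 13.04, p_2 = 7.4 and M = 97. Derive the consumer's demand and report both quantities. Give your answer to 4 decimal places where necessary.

MU_x_1 = 4/√x_1, MU_x_2 = 1. Tangency: 4/√x_1 = p_1/p_2.
Thus x_1* = (4·p_2/p_1)² — independent of M — with the rest of income spent on x_2.
Plugging in: x_1* = (4·7.4/13.04)² = 5.1526, x_2* = 4.0284.

x_1* = 5.1526, x_2* = 4.0284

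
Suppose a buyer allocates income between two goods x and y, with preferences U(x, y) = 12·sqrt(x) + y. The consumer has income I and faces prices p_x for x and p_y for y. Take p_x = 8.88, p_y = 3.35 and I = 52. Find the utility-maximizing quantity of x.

x* = 5.1235

Utility is quasi-linear in y; the FOC for x is 6/√x = p_x/p_y.
Solve: √x = 6·p_y/p_x, so x*(p_x,p_y) = (6·p_y/p_x)², and y* = (I − p_x·x*)/p_y.
Plugging in: x* = (6·3.35/8.88)² = 5.1235.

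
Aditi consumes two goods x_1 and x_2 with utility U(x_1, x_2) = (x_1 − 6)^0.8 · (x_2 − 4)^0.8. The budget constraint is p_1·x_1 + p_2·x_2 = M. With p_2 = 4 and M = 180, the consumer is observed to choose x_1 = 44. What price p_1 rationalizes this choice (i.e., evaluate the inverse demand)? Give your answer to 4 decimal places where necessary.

Let x_1' = x_1−6, x_2' = x_2−4. MRS = x_2'/x_1' = p_1/p_2.
Substituting into the budget: x_1* = 6 + 0.5·(M − 6·p_1 − 4·p_2)/p_1, and x_2* = 4 + 0.5·(…)/p_2.
Set x_1* = 44 in the demand function and solve for p_1: p_1 = 2.

p_1 = 2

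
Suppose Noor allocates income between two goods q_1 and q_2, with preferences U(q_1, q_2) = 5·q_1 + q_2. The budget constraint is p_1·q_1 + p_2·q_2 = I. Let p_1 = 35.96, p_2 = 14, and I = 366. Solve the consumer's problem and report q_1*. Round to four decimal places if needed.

q_1* = 10.178

Linear utility — the consumer picks whichever good has higher MU/price: 5/35.96 = 0.139 vs 1/14 = 0.0714.
q_1 gives more utility per dollar, so spend all income on q_1: q_1* = I/p_1, q_2* = 0.
Numerically: q_1* = 10.178, q_2* = 0.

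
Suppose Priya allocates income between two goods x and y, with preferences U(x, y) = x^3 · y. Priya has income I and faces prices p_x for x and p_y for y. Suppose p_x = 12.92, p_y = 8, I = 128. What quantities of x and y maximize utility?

MU_x/MU_y = (3·y)/(x); tangency sets this equal to p_x/p_y.
Rearranging, p_y·y = (1/3)·p_x·x. Substituting into the budget gives p_x·x·(1 + (1/3)) = I.
Demand: x*(p_x,p_y,I) = 0.75·I/p_x and y* = 0.25·I/p_y.
At p_x=12.92, p_y=8, I=128: x* = 0.75·128/12.92 = 7.4303, y* = 4.

x* = 7.4303, y* = 4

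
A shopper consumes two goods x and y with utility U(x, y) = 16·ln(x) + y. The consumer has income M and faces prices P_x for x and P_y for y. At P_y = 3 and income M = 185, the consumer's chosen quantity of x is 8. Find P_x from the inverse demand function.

Set MRS = P_x/P_y: (16/x)/1 = P_x/P_y.
So x*(P_x,P_y) = 16·P_y/P_x, independent of income; and y* = (M − 16·P_y)/P_y.
Set x* = 8 in the demand function and solve for P_x: P_x = 6.

P_x = 6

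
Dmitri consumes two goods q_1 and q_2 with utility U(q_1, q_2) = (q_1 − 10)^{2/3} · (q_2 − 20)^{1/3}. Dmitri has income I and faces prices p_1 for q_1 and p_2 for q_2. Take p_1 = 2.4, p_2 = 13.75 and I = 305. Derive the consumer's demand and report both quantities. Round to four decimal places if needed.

q_1* = 11.6667, q_2* = 20.1455

This is Cobb-Douglas in (q_1−10, q_2−20): tangency gives 2/3·p_2·(q_2−20) = 1/3·p_1·(q_1−10).
After buying the subsistence bundle (10, 20), a share 2/3 of the remaining income goes to q_1: q_1* = 10 + 2/3·(I − 10p_1 − 20p_2)/p_1.
Discretionary income = 305 − 10·2.4 − 20·13.75 = 6; q_1* = 10 + 2/3·6/2.4 = 11.6667; q_2* = 20 + 1/3·6/13.75 = 20.1455.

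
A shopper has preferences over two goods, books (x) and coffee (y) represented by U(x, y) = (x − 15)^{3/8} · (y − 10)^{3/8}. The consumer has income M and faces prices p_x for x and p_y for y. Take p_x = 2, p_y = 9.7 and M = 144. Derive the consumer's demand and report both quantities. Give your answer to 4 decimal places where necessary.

x* = 19.25, y* = 10.8763

Substituting into the budget: x* = 15 + 0.5·(M − 15·p_x − 10·p_y)/p_x, and y* = 10 + 0.5·(…)/p_y.
Discretionary income = 144 − 15·2 − 10·9.7 = 17; x* = 15 + 0.5·17/2 = 19.25; y* = 10 + 0.5·17/9.7 = 10.8763.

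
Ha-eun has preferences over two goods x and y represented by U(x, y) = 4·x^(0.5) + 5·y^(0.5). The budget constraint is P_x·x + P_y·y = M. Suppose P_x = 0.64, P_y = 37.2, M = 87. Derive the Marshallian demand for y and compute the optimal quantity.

With the ratio pinned down, the budget gives x* = M/(P_x + P_y·(y/x)) and y* = (y/x)·x*.
Numerically y/x = 0.000462, so x* = 87/(0.64 + 37.2·0.000462) = 132.3789 and y* = 0.000462·132.3789 = 0.0612.

y* = 0.0612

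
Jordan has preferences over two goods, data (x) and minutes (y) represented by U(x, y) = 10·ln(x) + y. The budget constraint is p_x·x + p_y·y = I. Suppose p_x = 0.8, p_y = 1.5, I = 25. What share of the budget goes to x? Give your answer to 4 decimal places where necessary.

share on x = 0.6

MU_x = 10/x, MU_y = 1. Tangency: 10/x = p_x/p_y.
So x*(p_x,p_y) = 10·p_y/p_x, independent of income; and y* = (I − 10·p_y)/p_y.
At the given prices: x* = 10·1.5/0.8 = 18.75, and y* = 6.6667.
Expenditure on x: 0.8·18.75 = 15; share = 0.6.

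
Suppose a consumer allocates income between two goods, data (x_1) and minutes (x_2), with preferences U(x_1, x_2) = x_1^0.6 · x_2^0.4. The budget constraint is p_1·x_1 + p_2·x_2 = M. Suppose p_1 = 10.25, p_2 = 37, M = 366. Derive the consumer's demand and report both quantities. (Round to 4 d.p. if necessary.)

x_1* = 21.4244, x_2* = 3.9568

MU_x_1/MU_x_2 = (0.6·x_2)/(0.4·x_1); tangency sets this equal to p_1/p_2.
So 0.6·p_2·x_2 = 0.4·p_1·x_1; combined with the budget, a share 0.6 of income goes to x_1.
Demand: x_1*(p_1,p_2,M) = 0.6·M/p_1 and x_2* = 0.4·M/p_2.
At p_1=10.25, p_2=37, M=366: x_1* = 0.6·366/10.25 = 21.4244, x_2* = 3.9568.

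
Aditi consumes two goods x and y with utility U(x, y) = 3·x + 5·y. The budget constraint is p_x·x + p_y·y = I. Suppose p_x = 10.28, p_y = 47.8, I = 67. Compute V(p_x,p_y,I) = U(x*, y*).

Linear utility — the consumer picks whichever good has higher MU/price: 3/10.28 = 0.2918 vs 5/47.8 = 0.1046.
x gives more utility per dollar, so spend all income on x: x* = I/p_x, y* = 0.
Numerically: x* = 6.5175, y* = 0.
Utility at the optimum: U(6.5175, 0) = 19.5525.

V = 19.5525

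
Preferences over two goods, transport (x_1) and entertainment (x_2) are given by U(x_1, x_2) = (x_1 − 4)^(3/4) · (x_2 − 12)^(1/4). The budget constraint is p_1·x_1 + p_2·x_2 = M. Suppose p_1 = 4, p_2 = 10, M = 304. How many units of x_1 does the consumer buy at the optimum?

After buying the subsistence bundle (4, 12), a share 0.75 of the remaining income goes to x_1: x_1* = 4 + 0.75·(M − 4p_1 − 12p_2)/p_1.
Discretionary income = 304 − 4·4 − 12·10 = 168; x_1* = 4 + 0.75·168/4 = 35.5.

x_1* = 35.5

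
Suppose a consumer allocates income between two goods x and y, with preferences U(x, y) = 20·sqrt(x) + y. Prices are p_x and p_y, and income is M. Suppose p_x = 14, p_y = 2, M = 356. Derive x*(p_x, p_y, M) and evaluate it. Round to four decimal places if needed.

Set MRS = p_x/p_y: 10·x^(−1/2) = p_x/p_y.
Thus x* = (10·p_y/p_x)² — independent of M — with the rest of income spent on y.
Plugging in: x* = (10·2/14)² = 2.0408.

x* = 2.0408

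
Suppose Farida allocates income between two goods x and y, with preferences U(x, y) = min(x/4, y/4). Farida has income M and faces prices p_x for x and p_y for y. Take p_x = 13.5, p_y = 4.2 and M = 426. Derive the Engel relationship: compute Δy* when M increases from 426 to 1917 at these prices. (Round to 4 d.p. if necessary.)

Leontief preferences: the optimum is at the kink where x/4 = y/4, i.e. y = x.
Budget: p_x·x + p_y·x = M, so (4·p_x + 4·p_y)·x = 4·M.
Demand: x*(p_x,p_y,M) = 4·M/(4·p_x + 4·p_y), y* = 4·M/(4·p_x + 4·p_y).
Here 4·13.5 + 4·4.2 = 70.8, giving y* = 24.0678.
At M' = 1917: y* = 108.3051. Change: 108.3051 − 24.0678 = 84.2373.

Δy* = 84.2373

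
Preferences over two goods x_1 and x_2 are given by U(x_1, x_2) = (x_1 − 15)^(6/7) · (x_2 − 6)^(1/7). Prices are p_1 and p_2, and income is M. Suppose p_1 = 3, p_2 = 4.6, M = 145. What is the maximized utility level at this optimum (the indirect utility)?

V = 15.0656

This is Cobb-Douglas in (x_1−15, x_2−6): tangency gives 6/7·p_2·(x_2−6) = 1/7·p_1·(x_1−15).
Substituting into the budget: x_1* = 15 + 6/7·(M − 15·p_1 − 6·p_2)/p_1, and x_2* = 6 + 1/7·(…)/p_2.
Discretionary income = 145 − 15·3 − 6·4.6 = 72.4; x_1* = 15 + 6/7·72.4/3 = 35.6857; x_2* = 6 + 1/7·72.4/4.6 = 8.2484.
Utility at the optimum: U(35.6857, 8.2484) = 15.0656.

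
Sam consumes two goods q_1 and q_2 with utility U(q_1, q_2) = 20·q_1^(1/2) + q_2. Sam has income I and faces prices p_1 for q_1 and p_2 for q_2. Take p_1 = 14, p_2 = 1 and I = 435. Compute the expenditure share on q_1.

MU_q_1 = 10/√q_1, MU_q_2 = 1. Tangency: 10/√q_1 = p_1/p_2.
Thus q_1* = (10·p_2/p_1)² — independent of I — with the rest of income spent on q_2.
Plugging in: q_1* = (10·1/14)² = 0.5102, q_2* = 427.8571.
Expenditure on q_1: 14·0.5102 = 7.1429; share = 0.0164.

share on q_1 = 0.0164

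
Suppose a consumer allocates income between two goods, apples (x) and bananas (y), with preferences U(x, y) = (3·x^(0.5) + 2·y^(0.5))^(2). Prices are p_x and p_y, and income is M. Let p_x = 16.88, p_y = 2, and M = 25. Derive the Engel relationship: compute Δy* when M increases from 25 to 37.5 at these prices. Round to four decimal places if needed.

Δy* = 4.9345

MU_x ∝ 3·x^(-0.5), MU_y ∝ 2·y^(-0.5), so MRS = (3/2)·(y/x)^(0.5) = p_x/p_y.
Hence y/x = ((2/3)·p_x/p_y)^(1/(0.5)), i.e. raised to the 2 power.
With the ratio pinned down, the budget gives x* = M/(p_x + p_y·(y/x)) and y* = (y/x)·x*.
Numerically y/x = 31.659378, so x* = 25/(16.88 + 2·31.659378) = 0.3117 and y* = 31.659378·0.3117 = 9.869.
At M' = 37.5: y* = 14.8036. Change: 14.8036 − 9.869 = 4.9345.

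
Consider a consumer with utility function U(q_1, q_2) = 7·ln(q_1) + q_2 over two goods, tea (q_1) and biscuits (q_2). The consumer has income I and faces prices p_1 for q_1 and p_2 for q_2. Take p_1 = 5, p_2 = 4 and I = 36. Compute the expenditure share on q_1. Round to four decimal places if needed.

MU_q_1 = 7/q_1, MU_q_2 = 1. Tangency: 7/q_1 = p_1/p_2.
So q_1*(p_1,p_2) = 7·p_2/p_1, independent of income; and q_2* = (I − 7·p_2)/p_2.
At the given prices: q_1* = 7·4/5 = 5.6, and q_2* = 2.
Expenditure on q_1: 5·5.6 = 28; share = 0.7778.

share on q_1 = 0.7778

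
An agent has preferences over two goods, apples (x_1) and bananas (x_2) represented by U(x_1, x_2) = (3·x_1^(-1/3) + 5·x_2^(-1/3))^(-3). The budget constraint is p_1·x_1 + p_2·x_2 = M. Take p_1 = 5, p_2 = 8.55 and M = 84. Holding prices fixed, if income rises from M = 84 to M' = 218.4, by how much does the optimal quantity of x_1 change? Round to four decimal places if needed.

Δx_1* = 10.0396

MU_x_1 ∝ 3·x_1^(-4/3), MU_x_2 ∝ 5·x_2^(-4/3), so MRS = (3/5)·(x_2/x_1)^(4/3) = p_1/p_2.
Hence x_2/x_1 = ((5/3)·p_1/p_2)^(1/(4/3)), i.e. raised to the 0.75 power.
Substitute x_2 = (x_2/x_1)·x_1 into the budget: x_1* = M/(p_1 + p_2·(x_2/x_1)).
Numerically x_2/x_1 = 0.980933, so x_1* = 84/(5 + 8.55·0.980933) = 6.2748.
At M' = 218.4: x_1* = 16.3144. Change: 16.3144 − 6.2748 = 10.0396.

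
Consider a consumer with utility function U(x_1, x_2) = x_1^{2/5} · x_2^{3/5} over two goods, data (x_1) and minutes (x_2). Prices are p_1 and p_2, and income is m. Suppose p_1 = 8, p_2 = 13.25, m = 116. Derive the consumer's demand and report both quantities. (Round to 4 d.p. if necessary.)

Demand: x_1*(p_1,p_2,m) = 0.4·m/p_1 and x_2* = 0.6·m/p_2.
At p_1=8, p_2=13.25, m=116: x_1* = 0.4·116/8 = 5.8, x_2* = 5.2528.

x_1* = 5.8, x_2* = 5.2528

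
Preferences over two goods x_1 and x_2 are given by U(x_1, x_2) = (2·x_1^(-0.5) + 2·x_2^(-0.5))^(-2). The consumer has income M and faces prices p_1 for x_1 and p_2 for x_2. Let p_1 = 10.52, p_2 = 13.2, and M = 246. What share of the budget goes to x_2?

From the CES first-order condition, (x_2/x_1)^(1.5) = p_1/p_2.
Hence x_2/x_1 = (p_1/p_2)^(1/(1.5)), i.e. raised to the 2/3 power.
With the ratio pinned down, the budget gives x_1* = M/(p_1 + p_2·(x_2/x_1)) and x_2* = (x_2/x_1)·x_1*.
Numerically x_2/x_1 = 0.859596, so x_1* = 246/(10.52 + 13.2·0.859596) = 11.25 and x_2* = 0.859596·11.25 = 9.6705.
Expenditure on x_2: 13.2·9.6705 = 127.65; share = 0.5189.

share on x_2 = 0.5189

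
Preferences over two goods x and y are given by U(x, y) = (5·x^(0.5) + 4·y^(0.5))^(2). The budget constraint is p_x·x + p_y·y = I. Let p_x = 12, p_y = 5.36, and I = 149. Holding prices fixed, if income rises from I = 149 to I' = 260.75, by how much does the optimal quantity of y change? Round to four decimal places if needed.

Δy* = 12.2791

With the ratio pinned down, the budget gives x* = I/(p_x + p_y·(y/x)) and y* = (y/x)·x*.
Numerically y/x = 3.207841, so x* = 149/(12 + 5.36·3.207841) = 5.1038 and y* = 3.207841·5.1038 = 16.3721.
At I' = 260.75: y* = 28.6512. Change: 28.6512 − 16.3721 = 12.2791.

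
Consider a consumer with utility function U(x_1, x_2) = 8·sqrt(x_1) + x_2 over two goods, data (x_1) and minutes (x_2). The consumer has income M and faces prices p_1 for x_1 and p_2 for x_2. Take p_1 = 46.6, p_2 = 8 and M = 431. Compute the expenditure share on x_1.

share on x_1 = 0.051

Set MRS = p_1/p_2: 4·x_1^(−1/2) = p_1/p_2.
Solve: √x_1 = 4·p_2/p_1, so x_1*(p_1,p_2) = (4·p_2/p_1)², and x_2* = (M − p_1·x_1*)/p_2.
Plugging in: x_1* = (4·8/46.6)² = 0.4716, x_2* = 51.1282.
Expenditure on x_1: 46.6·0.4716 = 21.9742; share = 0.051.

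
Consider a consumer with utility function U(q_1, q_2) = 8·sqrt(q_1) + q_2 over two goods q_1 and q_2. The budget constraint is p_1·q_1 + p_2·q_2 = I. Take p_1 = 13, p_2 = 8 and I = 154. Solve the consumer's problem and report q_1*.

q_1* = 6.0592

Utility is quasi-linear in q_2; the FOC for q_1 is 4/√q_1 = p_1/p_2.
Solve: √q_1 = 4·p_2/p_1, so q_1*(p_1,p_2) = (4·p_2/p_1)², and q_2* = (I − p_1·q_1*)/p_2.
Plugging in: q_1* = (4·8/13)² = 6.0592.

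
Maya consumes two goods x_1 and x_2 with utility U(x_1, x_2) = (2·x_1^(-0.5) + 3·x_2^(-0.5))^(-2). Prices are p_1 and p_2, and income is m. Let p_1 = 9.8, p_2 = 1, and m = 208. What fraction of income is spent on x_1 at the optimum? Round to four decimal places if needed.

From the CES first-order condition, (2/3)·(x_2/x_1)^(1.5) = p_1/p_2.
Hence x_2/x_1 = ((3/2)·p_1/p_2)^(1/(1.5)), i.e. raised to the 2/3 power.
With the ratio pinned down, the budget gives x_1* = m/(p_1 + p_2·(x_2/x_1)) and x_2* = (x_2/x_1)·x_1*.
Numerically x_2/x_1 = 6.000833, so x_1* = 208/(9.8 + 1·6.000833) = 13.1639 and x_2* = 6.000833·13.1639 = 78.9941.
Expenditure on x_1: 9.8·13.1639 = 129.0059; share = 0.6202.

share on x_1 = 0.6202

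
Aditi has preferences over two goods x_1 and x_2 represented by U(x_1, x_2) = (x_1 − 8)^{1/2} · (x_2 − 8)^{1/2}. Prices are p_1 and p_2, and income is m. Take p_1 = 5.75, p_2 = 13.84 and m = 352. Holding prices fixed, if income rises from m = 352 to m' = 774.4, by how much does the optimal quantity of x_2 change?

This is Cobb-Douglas in (x_1−8, x_2−8): tangency gives 0.5·p_2·(x_2−8) = 0.5·p_1·(x_1−8).
Substituting into the budget: x_1* = 8 + 0.5·(m − 8·p_1 − 8·p_2)/p_1, and x_2* = 8 + 0.5·(…)/p_2.
Discretionary income = 352 − 8·5.75 − 8·13.84 = 195.28; x_2* = 8 + 0.5·195.28/13.84 = 15.0549.
At m' = 774.4: x_2* = 30.315. Change: 30.315 − 15.0549 = 15.2601.

Δx_2* = 15.2601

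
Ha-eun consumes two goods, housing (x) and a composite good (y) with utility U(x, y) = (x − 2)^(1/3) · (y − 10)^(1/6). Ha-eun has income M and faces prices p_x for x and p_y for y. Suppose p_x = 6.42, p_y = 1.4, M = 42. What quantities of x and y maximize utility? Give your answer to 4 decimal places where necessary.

x* = 3.5742, y* = 13.6095

Let x' = x−2, y' = y−10. MRS = 2·y'/x' = p_x/p_y.
After buying the subsistence bundle (2, 10), a share 2/3 of the remaining income goes to x: x* = 2 + 2/3·(M − 2p_x − 10p_y)/p_x.
Discretionary income = 42 − 2·6.42 − 10·1.4 = 15.16; x* = 2 + 2/3·15.16/6.42 = 3.5742; y* = 10 + 1/3·15.16/1.4 = 13.6095.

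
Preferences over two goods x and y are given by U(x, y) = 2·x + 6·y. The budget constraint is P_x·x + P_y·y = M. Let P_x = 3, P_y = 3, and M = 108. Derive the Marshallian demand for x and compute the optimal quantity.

Perfect substitutes: compare marginal utility per dollar. 2/P_x vs 6/P_y → 0.6667 vs 2.
y gives more utility per dollar, so spend all income on y: y* = M/P_y, x* = 0.
Numerically: x* = 0, y* = 36.

x* = 0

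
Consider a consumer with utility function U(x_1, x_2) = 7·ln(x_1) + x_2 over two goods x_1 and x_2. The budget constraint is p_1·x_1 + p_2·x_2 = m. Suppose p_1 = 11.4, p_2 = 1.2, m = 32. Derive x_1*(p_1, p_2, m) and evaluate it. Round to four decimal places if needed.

x_1* = 0.7368

So x_1*(p_1,p_2) = 7·p_2/p_1, independent of income; and x_2* = (m − 7·p_2)/p_2.
At the given prices: x_1* = 7·1.2/11.4 = 0.7368.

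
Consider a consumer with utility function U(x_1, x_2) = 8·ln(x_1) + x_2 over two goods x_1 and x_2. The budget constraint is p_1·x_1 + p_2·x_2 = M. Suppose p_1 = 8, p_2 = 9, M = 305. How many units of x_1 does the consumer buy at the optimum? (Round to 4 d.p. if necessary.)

x_1* = 9

So x_1*(p_1,p_2) = 8·p_2/p_1, independent of income; and x_2* = (M − 8·p_2)/p_2.
At the given prices: x_1* = 8·9/8 = 9.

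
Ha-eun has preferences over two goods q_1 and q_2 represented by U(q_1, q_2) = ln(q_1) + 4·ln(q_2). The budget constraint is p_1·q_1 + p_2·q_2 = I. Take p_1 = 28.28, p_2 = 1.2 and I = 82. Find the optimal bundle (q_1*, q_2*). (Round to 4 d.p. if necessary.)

q_1* = 0.5799, q_2* = 54.6667

MU_q_1/MU_q_2 = (q_2)/(4·q_1); tangency sets this equal to p_1/p_2.
Rearranging, p_2·q_2 = 4·p_1·q_1. Substituting into the budget gives p_1·q_1·(1 + 4) = I.
Demand: q_1*(p_1,p_2,I) = 0.2·I/p_1 and q_2* = 0.8·I/p_2.
At p_1=28.28, p_2=1.2, I=82: q_1* = 0.2·82/28.28 = 0.5799, q_2* = 54.6667.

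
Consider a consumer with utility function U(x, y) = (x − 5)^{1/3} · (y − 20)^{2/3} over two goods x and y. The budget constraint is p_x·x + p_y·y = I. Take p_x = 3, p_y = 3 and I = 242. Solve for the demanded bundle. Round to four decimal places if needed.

x* = 23.5556, y* = 57.1111

Let x' = x−5, y' = y−20. MRS = (1/2)·y'/x' = p_x/p_y.
Substituting into the budget: x* = 5 + 1/3·(I − 5·p_x − 20·p_y)/p_x, and y* = 20 + 2/3·(…)/p_y.
Discretionary income = 242 − 5·3 − 20·3 = 167; x* = 5 + 1/3·167/3 = 23.5556; y* = 20 + 2/3·167/3 = 57.1111.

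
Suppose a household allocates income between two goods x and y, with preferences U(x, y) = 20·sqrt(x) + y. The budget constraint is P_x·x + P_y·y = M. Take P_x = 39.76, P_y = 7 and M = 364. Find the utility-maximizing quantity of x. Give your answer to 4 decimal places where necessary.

x* = 3.0996

Set MRS = P_x/P_y: 10·x^(−1/2) = P_x/P_y.
Solve: √x = 10·P_y/P_x, so x*(P_x,P_y) = (10·P_y/P_x)², and y* = (M − P_x·x*)/P_y.
Plugging in: x* = (10·7/39.76)² = 3.0996.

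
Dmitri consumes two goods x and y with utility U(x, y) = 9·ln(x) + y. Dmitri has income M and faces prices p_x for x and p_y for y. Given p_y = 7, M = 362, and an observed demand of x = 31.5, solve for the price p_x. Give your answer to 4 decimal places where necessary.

p_x = 2

MU_x = 9/x, MU_y = 1. Tangency: 9/x = p_x/p_y.
So x*(p_x,p_y) = 9·p_y/p_x, independent of income; and y* = (M − 9·p_y)/p_y.
Set x* = 31.5 in the demand function and solve for p_x: p_x = 2.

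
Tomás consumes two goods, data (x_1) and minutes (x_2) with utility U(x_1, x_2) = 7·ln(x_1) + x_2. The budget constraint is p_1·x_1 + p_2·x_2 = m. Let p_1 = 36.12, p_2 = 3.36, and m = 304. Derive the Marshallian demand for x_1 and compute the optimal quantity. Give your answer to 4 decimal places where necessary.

Set MRS = p_1/p_2: (7/x_1)/1 = p_1/p_2.
So x_1*(p_1,p_2) = 7·p_2/p_1, independent of income; and x_2* = (m − 7·p_2)/p_2.
At the given prices: x_1* = 7·3.36/36.12 = 0.6512.

x_1* = 0.6512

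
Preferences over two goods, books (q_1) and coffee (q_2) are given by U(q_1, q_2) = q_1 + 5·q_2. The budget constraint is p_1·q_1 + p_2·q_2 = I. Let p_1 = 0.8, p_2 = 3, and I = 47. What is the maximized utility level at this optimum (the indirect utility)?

V = 78.3333

Perfect substitutes: compare marginal utility per dollar. 1/p_1 vs 5/p_2 → 1.25 vs 1.6667.
q_2 gives more utility per dollar, so spend all income on q_2: q_2* = I/p_2, q_1* = 0.
Numerically: q_1* = 0, q_2* = 15.6667.
Utility at the optimum: U(0, 15.6667) = 78.3333.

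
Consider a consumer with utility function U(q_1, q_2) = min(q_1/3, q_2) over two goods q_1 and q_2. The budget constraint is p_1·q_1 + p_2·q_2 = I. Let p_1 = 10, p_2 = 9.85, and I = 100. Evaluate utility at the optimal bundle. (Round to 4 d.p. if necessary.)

Leontief preferences: the optimum is at the kink where q_1/3 = q_2/1, i.e. q_2 = (1/3)·q_1.
Budget: p_1·q_1 + p_2·(1/3)·q_1 = I, so (3·p_1 + p_2)·q_1 = 3·I.
Demand: q_1*(p_1,p_2,I) = 3·I/(3·p_1 + p_2), q_2* = I/(3·p_1 + p_2).
Here 3·10 + 9.85 = 39.85, giving q_1* = 7.5282 and q_2* = 2.5094.
Utility at the optimum: U(7.5282, 2.5094) = 2.5094.

V = 2.5094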